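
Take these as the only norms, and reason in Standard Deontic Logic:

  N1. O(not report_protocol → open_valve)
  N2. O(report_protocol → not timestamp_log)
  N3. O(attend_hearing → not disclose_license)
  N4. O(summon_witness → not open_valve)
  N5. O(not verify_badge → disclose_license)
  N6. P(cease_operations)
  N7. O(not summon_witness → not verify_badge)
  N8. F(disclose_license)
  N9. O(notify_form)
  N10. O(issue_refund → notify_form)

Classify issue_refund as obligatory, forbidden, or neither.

Premise 10 is O(issue_refund → notify_form); even if O(notify_form) held, inferring O(issue_refund) would be affirming the consequent — invalid.
No premise or chain of K-axiom applications forces O(issue_refund), and none forces O(not issue_refund). So issue_refund is neither obligatory nor forbidden under these norms.

Neither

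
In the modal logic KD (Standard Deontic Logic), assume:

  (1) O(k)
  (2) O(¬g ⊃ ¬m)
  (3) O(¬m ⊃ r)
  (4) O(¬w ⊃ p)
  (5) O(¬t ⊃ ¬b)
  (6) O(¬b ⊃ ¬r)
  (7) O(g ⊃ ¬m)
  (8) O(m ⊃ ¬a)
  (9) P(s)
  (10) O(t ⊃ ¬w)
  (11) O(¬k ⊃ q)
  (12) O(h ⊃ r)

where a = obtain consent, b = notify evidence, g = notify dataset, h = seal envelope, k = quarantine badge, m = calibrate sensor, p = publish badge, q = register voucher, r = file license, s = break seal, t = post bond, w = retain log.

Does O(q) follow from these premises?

No

Premise 11 is O(¬k ⊃ q), but O(¬k) is not derivable from the premises, so it does not yield O(q).
No other premise forces O(q). An ideal world satisfying every premise can still have q false, so O(q) is not derivable.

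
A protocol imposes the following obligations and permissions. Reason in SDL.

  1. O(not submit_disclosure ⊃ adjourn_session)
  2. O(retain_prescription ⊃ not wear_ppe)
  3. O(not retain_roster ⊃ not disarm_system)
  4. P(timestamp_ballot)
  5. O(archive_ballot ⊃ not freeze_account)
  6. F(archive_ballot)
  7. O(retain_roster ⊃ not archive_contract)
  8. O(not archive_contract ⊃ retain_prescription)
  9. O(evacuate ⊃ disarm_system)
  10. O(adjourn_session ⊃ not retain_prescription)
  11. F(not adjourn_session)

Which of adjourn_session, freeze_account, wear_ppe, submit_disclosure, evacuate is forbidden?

F(not adjourn_session) at premise 11 means O(adjourn_session).
Applying K to premise 10 (O(adjourn_session ⊃ not retain_prescription)) and O(adjourn_session) yields O(not retain_prescription).
Premise 8 is O(not archive_contract ⊃ retain_prescription); contrapositively O(not retain_prescription ⊃ archive_contract). Since O(not retain_prescription) holds, K gives O(archive_contract).
Premise 7, O(retain_roster ⊃ not archive_contract), contraposes to O(archive_contract ⊃ not retain_roster); with O(archive_contract) we get O(not retain_roster).
Premise 3 is O(not retain_roster ⊃ not disarm_system); since O(not retain_roster), deontic closure gives O(not disarm_system).
Premise 9 is O(evacuate ⊃ disarm_system); contrapositively O(not disarm_system ⊃ not evacuate). Since O(not disarm_system) holds, K gives O(not evacuate).
So O(not evacuate) holds, i.e. evacuate is forbidden. None of the other listed options is forbidden under the premises.

evacuate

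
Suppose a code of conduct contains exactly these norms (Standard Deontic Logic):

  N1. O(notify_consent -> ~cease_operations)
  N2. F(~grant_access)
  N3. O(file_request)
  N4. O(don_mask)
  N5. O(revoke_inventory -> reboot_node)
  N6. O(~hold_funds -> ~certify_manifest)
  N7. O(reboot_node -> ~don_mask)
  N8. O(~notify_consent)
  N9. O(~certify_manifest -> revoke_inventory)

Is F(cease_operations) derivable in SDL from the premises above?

Premise 1 is O(notify_consent -> ~cease_operations), but O(notify_consent) is not derivable from the premises, so it does not yield O(~cease_operations).
No other premise forces O(~cease_operations). An ideal world satisfying every premise can still have cease_operations true, so F(cease_operations) is not derivable.

No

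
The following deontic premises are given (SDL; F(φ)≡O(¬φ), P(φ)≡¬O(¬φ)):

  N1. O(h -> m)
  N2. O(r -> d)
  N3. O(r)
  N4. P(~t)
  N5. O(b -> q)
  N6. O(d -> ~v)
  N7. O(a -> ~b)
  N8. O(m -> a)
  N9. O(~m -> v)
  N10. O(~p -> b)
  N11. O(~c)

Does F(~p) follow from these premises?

Premise 3 states O(r) outright.
With premise 2, O(r -> d), the K-axiom yields O(d).
Premise 6 is O(d -> ~v); since O(d), deontic closure gives O(~v).
Premise 9 is O(~m -> v); contrapositively O(~v -> m). Since O(~v) holds, K gives O(m).
From O(m) and premise 8, O(m -> a), we obtain O(a).
With premise 7, O(a -> ~b), the K-axiom yields O(~b).
Premise 10 is O(~p -> b); contrapositively O(~b -> p). Since O(~b) holds, K gives O(p).
Premises 1, 4, 5, 11 do not contribute to this derivation.
So O(p) holds, i.e. F(~p). The claim follows.

Yes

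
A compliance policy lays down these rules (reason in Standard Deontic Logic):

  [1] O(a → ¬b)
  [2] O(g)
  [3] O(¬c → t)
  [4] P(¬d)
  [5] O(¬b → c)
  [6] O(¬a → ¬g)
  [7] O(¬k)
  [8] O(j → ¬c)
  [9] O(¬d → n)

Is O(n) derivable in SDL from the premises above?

No

Premise 9 is O(¬d → n), but O(¬d) is not derivable from the premises (the permission P(¬d) asserts only ¬O(d), not O(¬d)), so it does not yield O(n).
No other premise forces O(n). An ideal world satisfying every premise can still have n false, so O(n) is not derivable.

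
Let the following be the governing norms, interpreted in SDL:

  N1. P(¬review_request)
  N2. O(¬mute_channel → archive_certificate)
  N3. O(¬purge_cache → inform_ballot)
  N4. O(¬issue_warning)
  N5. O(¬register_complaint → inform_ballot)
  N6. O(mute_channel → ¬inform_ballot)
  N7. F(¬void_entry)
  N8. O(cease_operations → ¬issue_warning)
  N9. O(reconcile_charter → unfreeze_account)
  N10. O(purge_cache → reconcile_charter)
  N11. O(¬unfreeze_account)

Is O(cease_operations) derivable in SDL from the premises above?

Premise 8 is O(cease_operations → ¬issue_warning); even if O(¬issue_warning) held, inferring O(cease_operations) would be affirming the consequent — invalid.
No other premise forces O(cease_operations). An ideal world satisfying every premise can still have cease_operations false, so O(cease_operations) is not derivable.

No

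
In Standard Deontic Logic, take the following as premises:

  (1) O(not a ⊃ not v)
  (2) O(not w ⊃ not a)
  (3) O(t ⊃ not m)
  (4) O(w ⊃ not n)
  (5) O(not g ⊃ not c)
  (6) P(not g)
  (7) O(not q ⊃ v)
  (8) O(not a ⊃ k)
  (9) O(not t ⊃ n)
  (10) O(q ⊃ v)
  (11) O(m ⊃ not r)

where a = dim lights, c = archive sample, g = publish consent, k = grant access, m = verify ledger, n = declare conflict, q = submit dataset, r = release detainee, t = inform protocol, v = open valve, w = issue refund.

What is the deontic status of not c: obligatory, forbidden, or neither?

Premise 5 is O(not g ⊃ not c), but O(not g) is not derivable from the premises (the permission P(not g) asserts only not O(g), not O(not g)), so it does not yield O(not c).
No premise or chain of K-axiom applications forces O(not c), and none forces O(c). So not c is neither obligatory nor forbidden under these norms.

Neither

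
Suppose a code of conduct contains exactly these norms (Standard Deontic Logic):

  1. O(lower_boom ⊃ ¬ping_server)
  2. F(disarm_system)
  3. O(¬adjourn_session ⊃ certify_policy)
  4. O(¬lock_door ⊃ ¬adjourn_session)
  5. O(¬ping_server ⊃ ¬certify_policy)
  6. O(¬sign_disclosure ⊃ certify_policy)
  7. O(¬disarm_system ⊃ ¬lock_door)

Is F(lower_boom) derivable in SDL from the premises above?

Yes

Premise 2 is F(disarm_system), i.e. O(¬disarm_system).
From O(¬disarm_system) and premise 7, O(¬disarm_system ⊃ ¬lock_door), we obtain O(¬lock_door).
From O(¬lock_door) and premise 4, O(¬lock_door ⊃ ¬adjourn_session), we obtain O(¬adjourn_session).
With premise 3, O(¬adjourn_session ⊃ certify_policy), the K-axiom yields O(certify_policy).
Premise 5 is O(¬ping_server ⊃ ¬certify_policy); contrapositively O(certify_policy ⊃ ping_server). Since O(certify_policy) holds, K gives O(ping_server).
Premise 1 is O(lower_boom ⊃ ¬ping_server); contrapositively O(ping_server ⊃ ¬lower_boom). Since O(ping_server) holds, K gives O(¬lower_boom).
Premise 6 does not contribute to this derivation.
So O(¬lower_boom) holds, i.e. F(lower_boom). The claim follows.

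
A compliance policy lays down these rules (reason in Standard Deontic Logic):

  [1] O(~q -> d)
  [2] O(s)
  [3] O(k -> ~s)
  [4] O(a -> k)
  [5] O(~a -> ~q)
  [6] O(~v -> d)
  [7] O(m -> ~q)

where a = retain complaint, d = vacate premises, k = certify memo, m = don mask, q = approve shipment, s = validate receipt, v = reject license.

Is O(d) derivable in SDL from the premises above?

Premise 2 states O(s) outright.
Premise 3, O(k -> ~s), contraposes to O(s -> ~k); with O(s) we get O(~k).
The contrapositive of premise 4 (O(a -> k)) is O(~k -> ~a), and O(~k) is already established, so O(~a).
Premise 5 is O(~a -> ~q); since O(~a), deontic closure gives O(~q).
Applying K to premise 1 (O(~q -> d)) and O(~q) yields O(d).
Premises 6, 7 do not contribute to this derivation.
So O(d) follows.

Yes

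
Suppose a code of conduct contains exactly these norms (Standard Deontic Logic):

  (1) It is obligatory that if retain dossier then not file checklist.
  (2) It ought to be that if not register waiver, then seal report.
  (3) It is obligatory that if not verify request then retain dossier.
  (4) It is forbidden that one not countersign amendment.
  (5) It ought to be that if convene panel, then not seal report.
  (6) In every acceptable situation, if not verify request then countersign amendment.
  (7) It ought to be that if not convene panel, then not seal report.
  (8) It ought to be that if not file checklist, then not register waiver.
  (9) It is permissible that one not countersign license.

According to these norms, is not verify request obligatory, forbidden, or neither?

Forbidden

Premises 7 and 5 are O(¬convene_panel → ¬seal_report) and O(convene_panel → ¬seal_report); every ideal world satisfies ¬convene_panel or convene_panel, so in either case ¬seal_report holds — hence O(¬seal_report).
Premise 2 is O(¬register_waiver → seal_report); contrapositively O(¬seal_report → register_waiver). Since O(¬seal_report) holds, K gives O(register_waiver).
The contrapositive of premise 8 (O(¬file_checklist → ¬register_waiver)) is O(register_waiver → file_checklist), and O(register_waiver) is already established, so O(file_checklist).
Premise 1, O(retain_dossier → ¬file_checklist), contraposes to O(file_checklist → ¬retain_dossier); with O(file_checklist) we get O(¬retain_dossier).
The contrapositive of premise 3 (O(¬verify_request → retain_dossier)) is O(¬retain_dossier → verify_request), and O(¬retain_dossier) is already established, so O(verify_request).
Premises 4, 6, 9 do not contribute to this derivation.
Thus O(verify_request), which is F(¬verify_request): ¬verify_request is forbidden.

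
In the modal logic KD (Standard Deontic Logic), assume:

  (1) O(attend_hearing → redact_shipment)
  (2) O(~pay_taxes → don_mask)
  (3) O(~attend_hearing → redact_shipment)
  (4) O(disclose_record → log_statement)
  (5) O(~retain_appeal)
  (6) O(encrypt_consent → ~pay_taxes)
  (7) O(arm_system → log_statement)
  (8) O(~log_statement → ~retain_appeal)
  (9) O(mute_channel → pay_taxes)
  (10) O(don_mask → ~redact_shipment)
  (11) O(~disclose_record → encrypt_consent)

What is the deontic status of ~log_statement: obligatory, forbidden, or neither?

Forbidden

By case analysis on attend_hearing: premise 1 gives O(attend_hearing → redact_shipment) and premise 3 gives O(~attend_hearing → redact_shipment), so O(redact_shipment) either way.
Premise 10 is O(don_mask → ~redact_shipment); contrapositively O(redact_shipment → ~don_mask). Since O(redact_shipment) holds, K gives O(~don_mask).
Premise 2 is O(~pay_taxes → don_mask); contrapositively O(~don_mask → pay_taxes). Since O(~don_mask) holds, K gives O(pay_taxes).
Premise 6 is O(encrypt_consent → ~pay_taxes); contrapositively O(pay_taxes → ~encrypt_consent). Since O(pay_taxes) holds, K gives O(~encrypt_consent).
The contrapositive of premise 11 (O(~disclose_record → encrypt_consent)) is O(~encrypt_consent → disclose_record), and O(~encrypt_consent) is already established, so O(disclose_record).
From O(disclose_record) and premise 4, O(disclose_record → log_statement), we obtain O(log_statement).
Premises 5, 7, 8, 9 do not contribute to this derivation.
Thus O(log_statement), which is F(~log_statement): ~log_statement is forbidden.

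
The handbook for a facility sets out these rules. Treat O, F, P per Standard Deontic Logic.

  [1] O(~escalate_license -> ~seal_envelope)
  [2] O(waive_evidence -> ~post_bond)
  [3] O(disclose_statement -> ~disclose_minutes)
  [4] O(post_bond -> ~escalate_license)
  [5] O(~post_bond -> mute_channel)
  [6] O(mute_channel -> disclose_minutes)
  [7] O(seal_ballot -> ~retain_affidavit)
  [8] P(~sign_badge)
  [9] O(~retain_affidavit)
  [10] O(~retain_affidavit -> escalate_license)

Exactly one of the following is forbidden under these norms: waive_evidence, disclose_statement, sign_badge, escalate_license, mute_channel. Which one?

Premise 9 gives O(~retain_affidavit).
From O(~retain_affidavit) and premise 10, O(~retain_affidavit -> escalate_license), we obtain O(escalate_license).
Premise 4 is O(post_bond -> ~escalate_license); contrapositively O(escalate_license -> ~post_bond). Since O(escalate_license) holds, K gives O(~post_bond).
With premise 5, O(~post_bond -> mute_channel), the K-axiom yields O(mute_channel).
Premise 6 is O(mute_channel -> disclose_minutes); since O(mute_channel), deontic closure gives O(disclose_minutes).
Premise 3 is O(disclose_statement -> ~disclose_minutes); contrapositively O(disclose_minutes -> ~disclose_statement). Since O(disclose_minutes) holds, K gives O(~disclose_statement).
So O(~disclose_statement) holds, i.e. disclose_statement is forbidden. None of the other listed options is forbidden under the premises.

disclose_statement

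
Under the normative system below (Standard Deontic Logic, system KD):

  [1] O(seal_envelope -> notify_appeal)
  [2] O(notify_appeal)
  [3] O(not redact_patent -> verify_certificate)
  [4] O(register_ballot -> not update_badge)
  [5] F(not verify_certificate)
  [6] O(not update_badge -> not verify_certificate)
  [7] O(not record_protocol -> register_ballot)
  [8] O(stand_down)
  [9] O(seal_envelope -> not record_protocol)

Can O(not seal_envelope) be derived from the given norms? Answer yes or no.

Premise 5 is F(not verify_certificate), i.e. O(verify_certificate).
The contrapositive of premise 6 (O(not update_badge -> not verify_certificate)) is O(verify_certificate -> update_badge), and O(verify_certificate) is already established, so O(update_badge).
Premise 4 is O(register_ballot -> not update_badge); contrapositively O(update_badge -> not register_ballot). Since O(update_badge) holds, K gives O(not register_ballot).
Premise 7 is O(not record_protocol -> register_ballot); contrapositively O(not register_ballot -> record_protocol). Since O(not register_ballot) holds, K gives O(record_protocol).
Premise 9, O(seal_envelope -> not record_protocol), contraposes to O(record_protocol -> not seal_envelope); with O(record_protocol) we get O(not seal_envelope).
Premises 1, 2, 3, 8 do not contribute to this derivation.
So O(not seal_envelope) follows.

Yes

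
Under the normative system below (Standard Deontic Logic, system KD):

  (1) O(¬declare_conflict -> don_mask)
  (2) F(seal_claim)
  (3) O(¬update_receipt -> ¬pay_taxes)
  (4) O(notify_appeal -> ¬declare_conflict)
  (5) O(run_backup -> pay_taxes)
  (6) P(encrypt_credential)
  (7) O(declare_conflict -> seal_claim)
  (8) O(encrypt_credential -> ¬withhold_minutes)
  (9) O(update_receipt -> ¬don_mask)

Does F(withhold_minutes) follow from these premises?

No

Premise 8 is O(encrypt_credential -> ¬withhold_minutes), but O(encrypt_credential) is not derivable from the premises (the permission P(encrypt_credential) asserts only ¬O(¬encrypt_credential), not O(encrypt_credential)), so it does not yield O(¬withhold_minutes).
No other premise forces O(¬withhold_minutes). An ideal world satisfying every premise can still have withhold_minutes true, so F(withhold_minutes) is not derivable.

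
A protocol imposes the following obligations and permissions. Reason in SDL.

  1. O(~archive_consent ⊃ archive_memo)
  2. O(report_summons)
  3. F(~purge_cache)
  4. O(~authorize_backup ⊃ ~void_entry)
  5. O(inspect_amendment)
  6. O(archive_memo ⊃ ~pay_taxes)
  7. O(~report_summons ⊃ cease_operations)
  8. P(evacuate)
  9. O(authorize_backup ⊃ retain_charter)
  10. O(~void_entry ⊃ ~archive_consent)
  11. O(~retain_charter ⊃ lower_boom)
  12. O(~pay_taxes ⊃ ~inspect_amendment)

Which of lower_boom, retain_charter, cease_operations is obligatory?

Premise 5 states O(inspect_amendment) outright.
Premise 12 is O(~pay_taxes ⊃ ~inspect_amendment); contrapositively O(inspect_amendment ⊃ pay_taxes). Since O(inspect_amendment) holds, K gives O(pay_taxes).
The contrapositive of premise 6 (O(archive_memo ⊃ ~pay_taxes)) is O(pay_taxes ⊃ ~archive_memo), and O(pay_taxes) is already established, so O(~archive_memo).
The contrapositive of premise 1 (O(~archive_consent ⊃ archive_memo)) is O(~archive_memo ⊃ archive_consent), and O(~archive_memo) is already established, so O(archive_consent).
Premise 10, O(~void_entry ⊃ ~archive_consent), contraposes to O(archive_consent ⊃ void_entry); with O(archive_consent) we get O(void_entry).
Premise 4 is O(~authorize_backup ⊃ ~void_entry); contrapositively O(void_entry ⊃ authorize_backup). Since O(void_entry) holds, K gives O(authorize_backup).
With premise 9, O(authorize_backup ⊃ retain_charter), the K-axiom yields O(retain_charter).
So O(retain_charter) holds — retain_charter is obligatory. None of the other listed options is made obligatory by any chain of premises.

retain_charter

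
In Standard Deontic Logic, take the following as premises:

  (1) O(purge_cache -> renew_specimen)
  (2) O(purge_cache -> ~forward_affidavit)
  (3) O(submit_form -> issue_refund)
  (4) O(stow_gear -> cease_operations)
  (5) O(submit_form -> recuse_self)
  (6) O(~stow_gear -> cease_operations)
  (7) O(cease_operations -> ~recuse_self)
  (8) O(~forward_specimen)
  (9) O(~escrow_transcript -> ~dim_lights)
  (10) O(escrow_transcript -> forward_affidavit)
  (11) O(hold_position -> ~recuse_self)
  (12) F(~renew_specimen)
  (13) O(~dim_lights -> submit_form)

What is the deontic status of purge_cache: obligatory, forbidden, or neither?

Forbidden

Premises 6 and 4 are O(~stow_gear -> cease_operations) and O(stow_gear -> cease_operations); every ideal world satisfies ~stow_gear or stow_gear, so in either case cease_operations holds — hence O(cease_operations).
From O(cease_operations) and premise 7, O(cease_operations -> ~recuse_self), we obtain O(~recuse_self).
The contrapositive of premise 5 (O(submit_form -> recuse_self)) is O(~recuse_self -> ~submit_form), and O(~recuse_self) is already established, so O(~submit_form).
Premise 13 is O(~dim_lights -> submit_form); contrapositively O(~submit_form -> dim_lights). Since O(~submit_form) holds, K gives O(dim_lights).
Premise 9, O(~escrow_transcript -> ~dim_lights), contraposes to O(dim_lights -> escrow_transcript); with O(dim_lights) we get O(escrow_transcript).
With premise 10, O(escrow_transcript -> forward_affidavit), the K-axiom yields O(forward_affidavit).
Premise 2, O(purge_cache -> ~forward_affidavit), contraposes to O(forward_affidavit -> ~purge_cache); with O(forward_affidavit) we get O(~purge_cache).
Premises 1, 3, 8, 11, 12 do not contribute to this derivation.
Thus O(~purge_cache), which is F(purge_cache): purge_cache is forbidden.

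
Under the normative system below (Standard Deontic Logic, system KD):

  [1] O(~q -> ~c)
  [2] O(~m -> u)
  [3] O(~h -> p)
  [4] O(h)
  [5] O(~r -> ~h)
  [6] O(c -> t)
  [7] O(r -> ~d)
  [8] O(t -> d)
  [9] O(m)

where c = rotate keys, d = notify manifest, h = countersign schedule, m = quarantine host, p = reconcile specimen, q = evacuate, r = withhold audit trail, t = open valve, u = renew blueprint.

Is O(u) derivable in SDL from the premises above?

No

Premise 2 is O(~m -> u), but O(~m) is not derivable from the premises, so it does not yield O(u).
No other premise forces O(u). An ideal world satisfying every premise can still have u false, so O(u) is not derivable.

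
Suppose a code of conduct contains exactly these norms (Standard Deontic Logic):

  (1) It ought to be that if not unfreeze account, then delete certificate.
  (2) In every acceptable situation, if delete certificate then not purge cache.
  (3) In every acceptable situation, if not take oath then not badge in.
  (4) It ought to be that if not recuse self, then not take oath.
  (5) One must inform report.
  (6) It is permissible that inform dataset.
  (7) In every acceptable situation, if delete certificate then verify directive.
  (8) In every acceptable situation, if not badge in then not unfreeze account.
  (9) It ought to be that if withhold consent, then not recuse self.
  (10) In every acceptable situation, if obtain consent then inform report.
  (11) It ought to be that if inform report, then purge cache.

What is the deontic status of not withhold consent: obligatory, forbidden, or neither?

Obligatory

From premise 5 we have O(inform_report).
Applying K to premise 11 (O(inform_report → purge_cache)) and O(inform_report) yields O(purge_cache).
Premise 2, O(delete_certificate → ¬purge_cache), contraposes to O(purge_cache → ¬delete_certificate); with O(purge_cache) we get O(¬delete_certificate).
Premise 1, O(¬unfreeze_account → delete_certificate), contraposes to O(¬delete_certificate → unfreeze_account); with O(¬delete_certificate) we get O(unfreeze_account).
The contrapositive of premise 8 (O(¬badge_in → ¬unfreeze_account)) is O(unfreeze_account → badge_in), and O(unfreeze_account) is already established, so O(badge_in).
Premise 3, O(¬take_oath → ¬badge_in), contraposes to O(badge_in → take_oath); with O(badge_in) we get O(take_oath).
Premise 4 is O(¬recuse_self → ¬take_oath); contrapositively O(take_oath → recuse_self). Since O(take_oath) holds, K gives O(recuse_self).
Premise 9 is O(withhold_consent → ¬recuse_self); contrapositively O(recuse_self → ¬withhold_consent). Since O(recuse_self) holds, K gives O(¬withhold_consent).
Premises 6, 7, 10 do not contribute to this derivation.
Hence ¬withhold_consent is obligatory.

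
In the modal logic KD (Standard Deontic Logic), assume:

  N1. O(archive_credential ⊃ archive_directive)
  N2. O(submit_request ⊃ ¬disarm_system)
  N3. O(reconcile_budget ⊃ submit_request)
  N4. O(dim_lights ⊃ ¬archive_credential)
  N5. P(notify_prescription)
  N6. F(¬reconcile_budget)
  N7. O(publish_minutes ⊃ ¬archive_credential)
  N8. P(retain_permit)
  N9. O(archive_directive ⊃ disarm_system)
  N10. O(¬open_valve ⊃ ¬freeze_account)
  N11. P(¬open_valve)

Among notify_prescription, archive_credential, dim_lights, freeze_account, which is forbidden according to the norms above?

archive_credential

F(¬reconcile_budget) at premise 6 means O(reconcile_budget).
From O(reconcile_budget) and premise 3, O(reconcile_budget ⊃ submit_request), we obtain O(submit_request).
From O(submit_request) and premise 2, O(submit_request ⊃ ¬disarm_system), we obtain O(¬disarm_system).
The contrapositive of premise 9 (O(archive_directive ⊃ disarm_system)) is O(¬disarm_system ⊃ ¬archive_directive), and O(¬disarm_system) is already established, so O(¬archive_directive).
Premise 1 is O(archive_credential ⊃ archive_directive); contrapositively O(¬archive_directive ⊃ ¬archive_credential). Since O(¬archive_directive) holds, K gives O(¬archive_credential).
So O(¬archive_credential) holds, i.e. archive_credential is forbidden. None of the other listed options is forbidden under the premises.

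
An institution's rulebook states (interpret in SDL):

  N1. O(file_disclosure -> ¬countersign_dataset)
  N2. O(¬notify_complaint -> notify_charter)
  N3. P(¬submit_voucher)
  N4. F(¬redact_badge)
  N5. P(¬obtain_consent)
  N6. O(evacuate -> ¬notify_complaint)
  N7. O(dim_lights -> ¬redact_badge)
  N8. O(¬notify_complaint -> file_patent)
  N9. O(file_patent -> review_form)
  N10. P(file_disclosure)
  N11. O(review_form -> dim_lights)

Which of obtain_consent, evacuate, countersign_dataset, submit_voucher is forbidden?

evacuate

Premise 4 is F(¬redact_badge), i.e. O(redact_badge).
Premise 7 is O(dim_lights -> ¬redact_badge); contrapositively O(redact_badge -> ¬dim_lights). Since O(redact_badge) holds, K gives O(¬dim_lights).
Premise 11 is O(review_form -> dim_lights); contrapositively O(¬dim_lights -> ¬review_form). Since O(¬dim_lights) holds, K gives O(¬review_form).
Premise 9, O(file_patent -> review_form), contraposes to O(¬review_form -> ¬file_patent); with O(¬review_form) we get O(¬file_patent).
Premise 8 is O(¬notify_complaint -> file_patent); contrapositively O(¬file_patent -> notify_complaint). Since O(¬file_patent) holds, K gives O(notify_complaint).
The contrapositive of premise 6 (O(evacuate -> ¬notify_complaint)) is O(notify_complaint -> ¬evacuate), and O(notify_complaint) is already established, so O(¬evacuate).
So O(¬evacuate) holds, i.e. evacuate is forbidden. None of the other listed options is forbidden under the premises.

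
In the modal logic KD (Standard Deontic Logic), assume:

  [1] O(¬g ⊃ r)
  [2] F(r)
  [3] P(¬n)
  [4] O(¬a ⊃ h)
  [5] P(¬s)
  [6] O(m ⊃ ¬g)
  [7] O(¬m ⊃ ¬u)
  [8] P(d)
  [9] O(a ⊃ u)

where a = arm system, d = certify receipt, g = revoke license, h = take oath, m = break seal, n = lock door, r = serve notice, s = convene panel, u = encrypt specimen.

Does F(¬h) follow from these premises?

Yes

Premise 2, F(r), is equivalent to O(¬r).
The contrapositive of premise 1 (O(¬g ⊃ r)) is O(¬r ⊃ g), and O(¬r) is already established, so O(g).
The contrapositive of premise 6 (O(m ⊃ ¬g)) is O(g ⊃ ¬m), and O(g) is already established, so O(¬m).
From O(¬m) and premise 7, O(¬m ⊃ ¬u), we obtain O(¬u).
The contrapositive of premise 9 (O(a ⊃ u)) is O(¬u ⊃ ¬a), and O(¬u) is already established, so O(¬a).
From O(¬a) and premise 4, O(¬a ⊃ h), we obtain O(h).
Premises 3, 5, 8 do not contribute to this derivation.
So O(h) holds, i.e. F(¬h). The claim follows.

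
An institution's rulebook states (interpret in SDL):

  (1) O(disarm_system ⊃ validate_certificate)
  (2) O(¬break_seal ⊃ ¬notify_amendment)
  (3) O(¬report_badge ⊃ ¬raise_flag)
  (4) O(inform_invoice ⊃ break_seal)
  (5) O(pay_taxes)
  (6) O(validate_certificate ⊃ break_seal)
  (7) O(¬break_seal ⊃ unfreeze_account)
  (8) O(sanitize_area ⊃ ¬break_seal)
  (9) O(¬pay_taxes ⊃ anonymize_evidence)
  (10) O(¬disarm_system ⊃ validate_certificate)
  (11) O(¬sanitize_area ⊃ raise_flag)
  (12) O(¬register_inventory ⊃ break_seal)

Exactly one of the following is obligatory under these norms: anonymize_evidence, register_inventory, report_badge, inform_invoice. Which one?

report_badge

By case analysis on ¬disarm_system: premise 10 gives O(¬disarm_system ⊃ validate_certificate) and premise 1 gives O(disarm_system ⊃ validate_certificate), so O(validate_certificate) either way.
With premise 6, O(validate_certificate ⊃ break_seal), the K-axiom yields O(break_seal).
Premise 8, O(sanitize_area ⊃ ¬break_seal), contraposes to O(break_seal ⊃ ¬sanitize_area); with O(break_seal) we get O(¬sanitize_area).
From O(¬sanitize_area) and premise 11, O(¬sanitize_area ⊃ raise_flag), we obtain O(raise_flag).
Premise 3 is O(¬report_badge ⊃ ¬raise_flag); contrapositively O(raise_flag ⊃ report_badge). Since O(raise_flag) holds, K gives O(report_badge).
So O(report_badge) holds — report_badge is obligatory. None of the other listed options is made obligatory by any chain of premises.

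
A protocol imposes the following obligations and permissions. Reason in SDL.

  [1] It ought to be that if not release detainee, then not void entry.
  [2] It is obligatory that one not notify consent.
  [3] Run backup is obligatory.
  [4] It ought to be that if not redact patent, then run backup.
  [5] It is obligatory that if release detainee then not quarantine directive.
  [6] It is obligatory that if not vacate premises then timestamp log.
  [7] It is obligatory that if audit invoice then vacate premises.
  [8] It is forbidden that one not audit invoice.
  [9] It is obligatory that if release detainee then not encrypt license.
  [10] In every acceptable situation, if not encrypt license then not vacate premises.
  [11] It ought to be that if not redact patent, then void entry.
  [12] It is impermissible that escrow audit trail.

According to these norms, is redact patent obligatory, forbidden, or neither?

Premise 8, F(¬audit_invoice), is equivalent to O(audit_invoice).
With premise 7, O(audit_invoice → vacate_premises), the K-axiom yields O(vacate_premises).
Premise 10 is O(¬encrypt_license → ¬vacate_premises); contrapositively O(vacate_premises → encrypt_license). Since O(vacate_premises) holds, K gives O(encrypt_license).
The contrapositive of premise 9 (O(release_detainee → ¬encrypt_license)) is O(encrypt_license → ¬release_detainee), and O(encrypt_license) is already established, so O(¬release_detainee).
With premise 1, O(¬release_detainee → ¬void_entry), the K-axiom yields O(¬void_entry).
Premise 11, O(¬redact_patent → void_entry), contraposes to O(¬void_entry → redact_patent); with O(¬void_entry) we get O(redact_patent).
Premises 2, 3, 4, 5, 6, 12 do not contribute to this derivation.
Hence redact_patent is obligatory.

Obligatory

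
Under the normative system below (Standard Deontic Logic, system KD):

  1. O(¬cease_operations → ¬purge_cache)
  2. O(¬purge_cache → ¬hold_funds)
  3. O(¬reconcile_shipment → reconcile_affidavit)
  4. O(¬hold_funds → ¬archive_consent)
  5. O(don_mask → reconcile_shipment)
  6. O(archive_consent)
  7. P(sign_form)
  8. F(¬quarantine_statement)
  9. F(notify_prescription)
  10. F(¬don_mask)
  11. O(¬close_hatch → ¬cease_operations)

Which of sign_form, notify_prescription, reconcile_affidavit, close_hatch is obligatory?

close_hatch

Premise 6 gives O(archive_consent).
Premise 4, O(¬hold_funds → ¬archive_consent), contraposes to O(archive_consent → hold_funds); with O(archive_consent) we get O(hold_funds).
Premise 2 is O(¬purge_cache → ¬hold_funds); contrapositively O(hold_funds → purge_cache). Since O(hold_funds) holds, K gives O(purge_cache).
Premise 1, O(¬cease_operations → ¬purge_cache), contraposes to O(purge_cache → cease_operations); with O(purge_cache) we get O(cease_operations).
Premise 11 is O(¬close_hatch → ¬cease_operations); contrapositively O(cease_operations → close_hatch). Since O(cease_operations) holds, K gives O(close_hatch).
So O(close_hatch) holds — close_hatch is obligatory. None of the other listed options is made obligatory by any chain of premises.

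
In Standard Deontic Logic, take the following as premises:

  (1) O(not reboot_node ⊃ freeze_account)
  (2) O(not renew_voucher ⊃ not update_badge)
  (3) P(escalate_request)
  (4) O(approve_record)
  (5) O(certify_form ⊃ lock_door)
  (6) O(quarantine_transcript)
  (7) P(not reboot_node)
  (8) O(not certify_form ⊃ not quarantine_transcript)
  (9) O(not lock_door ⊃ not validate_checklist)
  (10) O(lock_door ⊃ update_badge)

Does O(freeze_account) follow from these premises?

Premise 1 is O(not reboot_node ⊃ freeze_account), but O(not reboot_node) is not derivable from the premises (the permission P(not reboot_node) asserts only not O(reboot_node), not O(not reboot_node)), so it does not yield O(freeze_account).
No other premise forces O(freeze_account). An ideal world satisfying every premise can still have freeze_account false, so O(freeze_account) is not derivable.

No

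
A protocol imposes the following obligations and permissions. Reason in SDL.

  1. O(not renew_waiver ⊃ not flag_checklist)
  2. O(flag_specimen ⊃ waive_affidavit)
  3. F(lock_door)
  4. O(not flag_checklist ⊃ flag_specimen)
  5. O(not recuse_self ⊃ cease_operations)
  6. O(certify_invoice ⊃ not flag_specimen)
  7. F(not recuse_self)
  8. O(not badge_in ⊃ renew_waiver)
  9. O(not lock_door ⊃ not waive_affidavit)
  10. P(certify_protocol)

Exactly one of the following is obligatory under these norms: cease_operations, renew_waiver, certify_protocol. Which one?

renew_waiver

Premise 3, F(lock_door), is equivalent to O(not lock_door).
With premise 9, O(not lock_door ⊃ not waive_affidavit), the K-axiom yields O(not waive_affidavit).
Premise 2 is O(flag_specimen ⊃ waive_affidavit); contrapositively O(not waive_affidavit ⊃ not flag_specimen). Since O(not waive_affidavit) holds, K gives O(not flag_specimen).
Premise 4 is O(not flag_checklist ⊃ flag_specimen); contrapositively O(not flag_specimen ⊃ flag_checklist). Since O(not flag_specimen) holds, K gives O(flag_checklist).
Premise 1 is O(not renew_waiver ⊃ not flag_checklist); contrapositively O(flag_checklist ⊃ renew_waiver). Since O(flag_checklist) holds, K gives O(renew_waiver).
So O(renew_waiver) holds — renew_waiver is obligatory. None of the other listed options is made obligatory by any chain of premises.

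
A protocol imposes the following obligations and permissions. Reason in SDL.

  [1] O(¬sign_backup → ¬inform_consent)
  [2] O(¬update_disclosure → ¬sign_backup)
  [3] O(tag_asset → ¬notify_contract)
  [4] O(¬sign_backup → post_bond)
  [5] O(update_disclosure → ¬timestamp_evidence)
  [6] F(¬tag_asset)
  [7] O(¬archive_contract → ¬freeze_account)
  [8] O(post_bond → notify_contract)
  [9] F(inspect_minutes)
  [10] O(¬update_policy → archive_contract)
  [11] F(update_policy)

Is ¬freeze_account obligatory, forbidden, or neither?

Neither

Premise 7 is O(¬archive_contract → ¬freeze_account), but O(¬archive_contract) is not derivable from the premises, so it does not yield O(¬freeze_account).
No premise or chain of K-axiom applications forces O(¬freeze_account), and none forces O(freeze_account). So ¬freeze_account is neither obligatory nor forbidden under these norms.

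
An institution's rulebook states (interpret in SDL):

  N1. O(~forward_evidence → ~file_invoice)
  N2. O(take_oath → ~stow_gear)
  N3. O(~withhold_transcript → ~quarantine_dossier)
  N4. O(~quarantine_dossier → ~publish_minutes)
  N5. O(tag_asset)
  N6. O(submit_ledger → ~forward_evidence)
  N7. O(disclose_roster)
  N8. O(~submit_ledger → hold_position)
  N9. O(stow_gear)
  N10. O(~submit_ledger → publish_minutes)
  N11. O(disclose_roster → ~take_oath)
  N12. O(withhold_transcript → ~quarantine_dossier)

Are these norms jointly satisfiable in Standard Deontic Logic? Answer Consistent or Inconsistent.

Consistent

Premise 2 is O(take_oath → ~stow_gear), but O(take_oath) is not derivable from the premises, so it does not yield O(~stow_gear).
So O(~stow_gear) is not derivable, and the apparent clash with O(stow_gear) does not arise.
A world satisfying every obligation exists (e.g. disclose_roster=true, file_invoice=false, forward_evidence=false, hold_position=false, publish_minutes=false, quarantine_dossier=false, stow_gear=true, submit_ledger=true, tag_asset=true, take_oath=false, withhold_transcript=false); no atom is both obligatory and forbidden, so the set is consistent.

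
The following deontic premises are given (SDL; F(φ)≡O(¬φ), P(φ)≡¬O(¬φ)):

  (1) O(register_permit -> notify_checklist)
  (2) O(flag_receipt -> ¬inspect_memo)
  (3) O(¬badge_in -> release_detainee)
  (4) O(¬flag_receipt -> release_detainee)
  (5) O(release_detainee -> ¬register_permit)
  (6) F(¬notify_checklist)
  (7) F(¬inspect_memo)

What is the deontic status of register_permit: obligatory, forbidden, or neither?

Forbidden

F(¬inspect_memo) at premise 7 means O(inspect_memo).
Premise 2, O(flag_receipt -> ¬inspect_memo), contraposes to O(inspect_memo -> ¬flag_receipt); with O(inspect_memo) we get O(¬flag_receipt).
With premise 4, O(¬flag_receipt -> release_detainee), the K-axiom yields O(release_detainee).
Applying K to premise 5 (O(release_detainee -> ¬register_permit)) and O(release_detainee) yields O(¬register_permit).
Premises 1, 3, 6 do not contribute to this derivation.
Thus O(¬register_permit), which is F(register_permit): register_permit is forbidden.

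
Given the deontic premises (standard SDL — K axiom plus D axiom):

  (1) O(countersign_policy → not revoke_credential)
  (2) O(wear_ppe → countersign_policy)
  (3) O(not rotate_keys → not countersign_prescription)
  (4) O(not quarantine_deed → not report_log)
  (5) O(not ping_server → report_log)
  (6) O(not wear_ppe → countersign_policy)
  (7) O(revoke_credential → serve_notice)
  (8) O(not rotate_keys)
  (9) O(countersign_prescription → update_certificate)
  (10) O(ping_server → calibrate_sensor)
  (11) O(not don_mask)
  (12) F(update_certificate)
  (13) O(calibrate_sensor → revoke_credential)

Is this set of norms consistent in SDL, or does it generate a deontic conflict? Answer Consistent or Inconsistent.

Premise 9 is O(countersign_prescription → update_certificate), but O(countersign_prescription) is not derivable from the premises, so it does not yield O(update_certificate).
So O(update_certificate) is not derivable, and the apparent clash with O(not update_certificate) does not arise.
A world satisfying every obligation exists (e.g. calibrate_sensor=false, countersign_policy=true, countersign_prescription=false, don_mask=false, ping_server=false, quarantine_deed=true, report_log=true, revoke_credential=false, rotate_keys=false, serve_notice=false, update_certificate=false, wear_ppe=false); no atom is both obligatory and forbidden, so the set is consistent.

Consistent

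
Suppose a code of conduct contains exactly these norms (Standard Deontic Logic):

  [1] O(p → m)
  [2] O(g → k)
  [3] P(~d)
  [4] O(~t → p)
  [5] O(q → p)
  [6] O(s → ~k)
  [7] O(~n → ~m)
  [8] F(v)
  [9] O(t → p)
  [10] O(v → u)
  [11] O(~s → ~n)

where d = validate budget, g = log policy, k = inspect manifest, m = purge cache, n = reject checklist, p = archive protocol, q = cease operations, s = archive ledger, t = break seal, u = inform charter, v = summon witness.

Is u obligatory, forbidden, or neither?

Neither

Premise 10 is O(v → u), but O(v) is not derivable from the premises, so it does not yield O(u).
No premise or chain of K-axiom applications forces O(u), and none forces O(~u). So u is neither obligatory nor forbidden under these norms.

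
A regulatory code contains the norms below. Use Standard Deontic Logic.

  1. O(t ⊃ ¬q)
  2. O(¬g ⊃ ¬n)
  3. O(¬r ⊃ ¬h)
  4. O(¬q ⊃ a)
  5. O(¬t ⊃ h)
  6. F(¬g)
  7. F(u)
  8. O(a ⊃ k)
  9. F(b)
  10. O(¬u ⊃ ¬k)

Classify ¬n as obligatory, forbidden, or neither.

Neither

Premise 2 is O(¬g ⊃ ¬n), but O(¬g) is not derivable from the premises, so it does not yield O(¬n).
No premise or chain of K-axiom applications forces O(¬n), and none forces O(n). So ¬n is neither obligatory nor forbidden under these norms.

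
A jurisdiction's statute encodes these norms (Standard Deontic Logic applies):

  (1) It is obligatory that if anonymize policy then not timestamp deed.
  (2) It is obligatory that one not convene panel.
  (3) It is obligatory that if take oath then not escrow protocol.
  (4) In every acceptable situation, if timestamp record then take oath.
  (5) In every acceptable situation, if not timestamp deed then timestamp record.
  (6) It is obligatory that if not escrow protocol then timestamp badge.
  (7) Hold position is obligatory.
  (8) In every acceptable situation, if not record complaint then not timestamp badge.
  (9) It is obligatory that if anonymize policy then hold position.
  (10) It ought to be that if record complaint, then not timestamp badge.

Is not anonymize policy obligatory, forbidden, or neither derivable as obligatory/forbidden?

Premises 8 and 10 cover both cases: O(¬record_complaint → ¬timestamp_badge) and O(record_complaint → ¬timestamp_badge). Since ¬record_complaint ∨ record_complaint is a tautology, O(¬timestamp_badge) follows.
Premise 6 is O(¬escrow_protocol → timestamp_badge); contrapositively O(¬timestamp_badge → escrow_protocol). Since O(¬timestamp_badge) holds, K gives O(escrow_protocol).
Premise 3, O(take_oath → ¬escrow_protocol), contraposes to O(escrow_protocol → ¬take_oath); with O(escrow_protocol) we get O(¬take_oath).
Premise 4 is O(timestamp_record → take_oath); contrapositively O(¬take_oath → ¬timestamp_record). Since O(¬take_oath) holds, K gives O(¬timestamp_record).
Premise 5, O(¬timestamp_deed → timestamp_record), contraposes to O(¬timestamp_record → timestamp_deed); with O(¬timestamp_record) we get O(timestamp_deed).
Premise 1, O(anonymize_policy → ¬timestamp_deed), contraposes to O(timestamp_deed → ¬anonymize_policy); with O(timestamp_deed) we get O(¬anonymize_policy).
Premises 2, 7, 9 do not contribute to this derivation.
Hence ¬anonymize_policy is obligatory.

Obligatory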